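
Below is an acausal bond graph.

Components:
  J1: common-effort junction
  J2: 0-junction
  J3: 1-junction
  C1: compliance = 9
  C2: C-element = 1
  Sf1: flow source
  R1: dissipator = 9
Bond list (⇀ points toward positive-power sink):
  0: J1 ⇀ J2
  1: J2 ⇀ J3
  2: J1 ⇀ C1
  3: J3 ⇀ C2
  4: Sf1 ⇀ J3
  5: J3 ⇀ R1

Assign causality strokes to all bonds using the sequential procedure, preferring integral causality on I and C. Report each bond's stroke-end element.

β0 stroke→J2
β1 stroke→J3
β2 stroke→J1
β3 stroke→J3
β4 stroke→Sf1
β5 stroke→J3

bond 4 stroke→Sf1  (Sf1 fixes flow; stroke at Sf1)
bond 1 stroke→J3  (J3: bond 4 brought flow, rest push out)
bond 3 stroke→J3  (J3 flow already set via bond 4)
bond 5 stroke→J3  (common-f at J3 fixed by 4)
bond 0 stroke→J2  (closing 0-jn rule on J2)
bond 2 stroke→J1  (closing 0-jn rule on J1)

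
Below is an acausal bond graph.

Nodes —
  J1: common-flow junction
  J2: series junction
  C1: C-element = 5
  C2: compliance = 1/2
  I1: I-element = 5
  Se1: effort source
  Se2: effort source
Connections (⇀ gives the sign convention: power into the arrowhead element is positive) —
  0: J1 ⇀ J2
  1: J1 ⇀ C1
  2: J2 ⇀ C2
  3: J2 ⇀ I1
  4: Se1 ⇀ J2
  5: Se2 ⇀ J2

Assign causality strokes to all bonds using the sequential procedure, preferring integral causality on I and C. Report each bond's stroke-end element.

β0 stroke→J2
β1 stroke→J1
β2 stroke→J2
β3 stroke→I1
β4 stroke→J2
β5 stroke→J2

#4 stroke at J2  (Se1 fixes effort; stroke away)
#5 stroke at J2  (Se2 fixes effort; stroke away)
#1 stroke at J1  (C1: C, integral causality)
#0 stroke at J2  (closing 1-jn rule on J1)
#2 stroke at J2  (C2 outputs effort q/C2)
#3 stroke at I1  (J2 needs exactly one f-in)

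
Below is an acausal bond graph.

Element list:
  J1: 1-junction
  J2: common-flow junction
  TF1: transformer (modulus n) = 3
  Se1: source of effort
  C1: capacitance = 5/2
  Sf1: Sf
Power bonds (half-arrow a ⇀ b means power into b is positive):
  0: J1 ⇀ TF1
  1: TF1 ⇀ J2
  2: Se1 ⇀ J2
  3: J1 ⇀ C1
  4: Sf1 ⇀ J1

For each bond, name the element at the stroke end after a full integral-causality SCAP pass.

bond 2 →J2  (Se1: effort source, stroke at far end)
bond 4 →Sf1  (Sf1: flow source, stroke at near end)
bond 0 →J1  (common-f at J1 fixed by 4)
bond 3 →J1  (J1 flow already set via bond 4)
bond 1 →TF1  (closing 1-jn rule on J2)

#0 stroke→J1
#1 stroke→TF1
#2 stroke→J2
#3 stroke→J1
#4 stroke→Sf1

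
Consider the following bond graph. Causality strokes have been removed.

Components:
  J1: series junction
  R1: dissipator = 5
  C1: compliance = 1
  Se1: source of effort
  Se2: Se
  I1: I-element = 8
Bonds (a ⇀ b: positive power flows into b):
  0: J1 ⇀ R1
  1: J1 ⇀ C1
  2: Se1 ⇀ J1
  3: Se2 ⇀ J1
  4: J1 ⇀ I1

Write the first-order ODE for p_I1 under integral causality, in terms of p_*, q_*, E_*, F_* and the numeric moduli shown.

dp_I1/dt = E_Se1 + E_Se2 - 5*p_I1/8 - q_C1

b2 stroke at J1  (Se1 (Se) sets effort on bond)
b3 stroke at J1  (Se2 fixes effort; stroke away)
b1 stroke at J1  (prefer integral on C1)
b4 stroke at I1  (I1 outputs flow p/I1)
b0 stroke at J1  (1-jn J1 has f-setter on 4)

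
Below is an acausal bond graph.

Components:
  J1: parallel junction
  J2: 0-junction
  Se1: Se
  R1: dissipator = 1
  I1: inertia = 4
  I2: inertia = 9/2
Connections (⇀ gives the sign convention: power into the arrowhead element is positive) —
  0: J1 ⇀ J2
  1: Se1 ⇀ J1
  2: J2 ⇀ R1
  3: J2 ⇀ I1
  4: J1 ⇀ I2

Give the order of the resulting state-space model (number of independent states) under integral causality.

2  (I1, I2 all integral)

β1 |J1  (Se1 fixes effort; stroke away)
β0 |J2  (J1: bond 1 brought effort, rest push out)
β4 |I2  (J1: bond 1 brought effort, rest push out)
β2 |R1  (J2: bond 0 brought effort, rest push out)
β3 |I1  (J2 effort already set via bond 0)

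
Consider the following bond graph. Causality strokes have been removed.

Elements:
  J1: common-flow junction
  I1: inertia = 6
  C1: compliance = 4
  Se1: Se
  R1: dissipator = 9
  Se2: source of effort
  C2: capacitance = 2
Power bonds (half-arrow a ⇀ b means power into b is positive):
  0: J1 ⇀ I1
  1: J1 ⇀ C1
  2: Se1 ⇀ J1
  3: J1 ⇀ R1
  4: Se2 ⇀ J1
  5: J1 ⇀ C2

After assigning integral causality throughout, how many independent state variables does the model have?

3  (C1, C2, I1 all integral)

bond 2 stroke→J1  (Se1 (Se) sets effort on bond)
bond 4 stroke→J1  (Se2: effort source, stroke at far end)
bond 0 stroke→I1  (I1 outputs flow p/I1)
bond 1 stroke→J1  (common-f at J1 fixed by 0)
bond 3 stroke→J1  (1-jn J1 has f-setter on 0)
bond 5 stroke→J1  (J1: bond 0 brought flow, rest push out)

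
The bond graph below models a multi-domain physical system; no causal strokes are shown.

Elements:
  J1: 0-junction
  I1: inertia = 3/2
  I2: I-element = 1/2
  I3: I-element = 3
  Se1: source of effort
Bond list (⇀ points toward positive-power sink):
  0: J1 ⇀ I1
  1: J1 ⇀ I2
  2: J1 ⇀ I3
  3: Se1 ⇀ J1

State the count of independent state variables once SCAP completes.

3  (I1, I2, I3 all integral)

b3 |J1  (Se1: effort source, stroke at far end)
b0 |I1  (J1 effort already set via bond 3)
b1 |I2  (J1 effort already set via bond 3)
b2 |I3  (common-e at J1 fixed by 3)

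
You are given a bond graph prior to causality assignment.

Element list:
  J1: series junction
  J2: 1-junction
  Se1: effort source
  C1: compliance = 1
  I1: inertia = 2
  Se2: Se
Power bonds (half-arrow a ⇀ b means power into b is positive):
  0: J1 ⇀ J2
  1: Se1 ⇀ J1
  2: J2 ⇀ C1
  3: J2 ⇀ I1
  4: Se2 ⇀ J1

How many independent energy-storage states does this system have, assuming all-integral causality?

2  (C1, I1 all integral)

#1 →J1  (source Se1 imposes e)
#4 →J1  (Se2 (Se) sets effort on bond)
#0 →J2  (closing 1-jn rule on J1)
#2 →J2  (C1: C, integral causality)
#3 →I1  (only one flow-in slot at J2)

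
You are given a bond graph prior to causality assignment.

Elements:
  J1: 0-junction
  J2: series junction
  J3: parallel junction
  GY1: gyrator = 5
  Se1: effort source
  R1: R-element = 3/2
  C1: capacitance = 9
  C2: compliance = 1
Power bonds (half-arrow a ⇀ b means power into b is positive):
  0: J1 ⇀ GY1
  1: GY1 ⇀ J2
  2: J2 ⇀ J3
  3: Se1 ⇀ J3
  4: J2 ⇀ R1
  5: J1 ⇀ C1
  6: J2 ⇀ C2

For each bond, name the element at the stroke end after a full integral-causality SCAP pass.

bond 0 →GY1
bond 1 →GY1
bond 2 →J2
bond 3 →J3
bond 4 →J2
bond 5 →J1
bond 6 →J2

b3 →J3  (Se1 fixes effort; stroke away)
b2 →J2  (J3: bond 3 brought effort, rest push out)
b5 →J1  (prefer integral on C1)
b0 →GY1  (J1 effort already set via bond 5)
b1 →GY1  (GY1 both-in/both-out from 0)
b4 →J2  (J2 flow already set via bond 1)
b6 →J2  (J2: bond 1 brought flow, rest push out)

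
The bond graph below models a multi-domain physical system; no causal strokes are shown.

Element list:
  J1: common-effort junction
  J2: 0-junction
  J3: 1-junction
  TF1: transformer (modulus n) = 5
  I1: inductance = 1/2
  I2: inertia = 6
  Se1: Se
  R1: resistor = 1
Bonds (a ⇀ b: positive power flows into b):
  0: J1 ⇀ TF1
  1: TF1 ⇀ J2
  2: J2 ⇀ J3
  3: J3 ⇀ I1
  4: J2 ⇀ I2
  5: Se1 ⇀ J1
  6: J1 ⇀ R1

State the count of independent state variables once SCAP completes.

β5 stroke→J1  (source Se1 imposes e)
β0 stroke→TF1  (J1 effort already set via bond 5)
β6 stroke→R1  (common-e at J1 fixed by 5)
β1 stroke→J2  (TF TF1: opposite of bond 0)
β2 stroke→J3  (J2 effort already set via bond 1)
β4 stroke→I2  (J2: bond 1 brought effort, rest push out)
β3 stroke→I1  (J3 needs exactly one f-in)

2  (I1, I2 all integral)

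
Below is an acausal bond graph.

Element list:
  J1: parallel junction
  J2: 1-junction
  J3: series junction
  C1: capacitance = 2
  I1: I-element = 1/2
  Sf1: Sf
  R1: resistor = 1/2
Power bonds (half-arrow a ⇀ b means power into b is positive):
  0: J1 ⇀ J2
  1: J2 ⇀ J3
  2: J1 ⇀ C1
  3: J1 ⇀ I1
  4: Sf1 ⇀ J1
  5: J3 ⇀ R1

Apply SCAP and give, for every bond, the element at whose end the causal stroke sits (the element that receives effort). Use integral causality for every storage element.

β0 stroke at J2
β1 stroke at J3
β2 stroke at J1
β3 stroke at I1
β4 stroke at Sf1
β5 stroke at R1

bond 4 stroke→Sf1  (Sf1 fixes flow; stroke at Sf1)
bond 2 stroke→J1  (prefer integral on C1)
bond 0 stroke→J2  (J1 effort already set via bond 2)
bond 3 stroke→I1  (J1 effort already set via bond 2)
bond 1 stroke→J3  (only one flow-in slot at J2)
bond 5 stroke→R1  (only one flow-in slot at J3)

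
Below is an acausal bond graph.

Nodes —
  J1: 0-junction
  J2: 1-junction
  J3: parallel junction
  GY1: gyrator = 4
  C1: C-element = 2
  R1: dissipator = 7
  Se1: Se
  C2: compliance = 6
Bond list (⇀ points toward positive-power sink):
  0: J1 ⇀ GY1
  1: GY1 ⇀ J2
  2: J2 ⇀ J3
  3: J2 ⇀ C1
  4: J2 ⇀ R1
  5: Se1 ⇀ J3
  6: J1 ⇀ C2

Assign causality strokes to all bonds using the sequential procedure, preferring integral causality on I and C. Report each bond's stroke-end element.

#5 stroke→J3  (source Se1 imposes e)
#2 stroke→J2  (J3: bond 5 brought effort, rest push out)
#3 stroke→J2  (C1: C, integral causality)
#6 stroke→J1  (C2 integral (e out))
#0 stroke→GY1  (J1 effort already set via bond 6)
#1 stroke→GY1  (GY1 both-in/both-out from 0)
#4 stroke→J2  (J2 flow already set via bond 1)

β0 →GY1
β1 →GY1
β2 →J2
β3 →J2
β4 →J2
β5 →J3
β6 →J1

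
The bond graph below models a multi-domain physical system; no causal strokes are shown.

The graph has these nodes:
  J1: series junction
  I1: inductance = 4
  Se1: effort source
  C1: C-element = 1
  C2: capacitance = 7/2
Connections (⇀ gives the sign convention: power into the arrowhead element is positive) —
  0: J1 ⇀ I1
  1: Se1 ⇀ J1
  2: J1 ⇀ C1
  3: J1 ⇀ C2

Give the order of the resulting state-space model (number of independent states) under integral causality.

#1 |J1  (Se1 fixes effort; stroke away)
#0 |I1  (prefer integral on I1)
#2 |J1  (J1: bond 0 brought flow, rest push out)
#3 |J1  (1-jn J1 has f-setter on 0)

3  (C1, C2, I1 all integral)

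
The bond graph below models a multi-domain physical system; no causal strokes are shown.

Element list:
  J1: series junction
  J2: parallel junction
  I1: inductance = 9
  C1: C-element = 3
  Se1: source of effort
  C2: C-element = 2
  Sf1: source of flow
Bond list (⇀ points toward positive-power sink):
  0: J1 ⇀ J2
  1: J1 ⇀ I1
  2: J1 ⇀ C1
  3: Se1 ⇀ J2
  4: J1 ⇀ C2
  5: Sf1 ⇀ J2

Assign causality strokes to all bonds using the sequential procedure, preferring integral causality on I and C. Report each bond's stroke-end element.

#0 →J1
#1 →I1
#2 →J1
#3 →J2
#4 →J1
#5 →Sf1

b3 |J2  (Se1 (Se) sets effort on bond)
b5 |Sf1  (source Sf1 imposes f)
b0 |J1  (common-e at J2 fixed by 3)
b1 |I1  (I1: I, integral causality)
b2 |J1  (1-jn J1 has f-setter on 1)
b4 |J1  (1-jn J1 has f-setter on 1)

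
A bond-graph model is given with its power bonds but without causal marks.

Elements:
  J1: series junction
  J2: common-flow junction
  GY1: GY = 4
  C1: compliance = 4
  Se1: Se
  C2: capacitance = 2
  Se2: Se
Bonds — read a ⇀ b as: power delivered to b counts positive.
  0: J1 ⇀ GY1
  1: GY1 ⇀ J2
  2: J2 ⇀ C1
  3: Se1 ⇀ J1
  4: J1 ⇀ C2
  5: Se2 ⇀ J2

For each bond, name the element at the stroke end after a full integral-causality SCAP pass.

#3 stroke at J1  (source Se1 imposes e)
#5 stroke at J2  (source Se2 imposes e)
#2 stroke at J2  (prefer integral on C1)
#1 stroke at GY1  (only one flow-in slot at J2)
#0 stroke at GY1  (GY GY1: same side as bond 1)
#4 stroke at J1  (common-f at J1 fixed by 0)

b0 stroke→GY1
b1 stroke→GY1
b2 stroke→J2
b3 stroke→J1
b4 stroke→J1
b5 stroke→J2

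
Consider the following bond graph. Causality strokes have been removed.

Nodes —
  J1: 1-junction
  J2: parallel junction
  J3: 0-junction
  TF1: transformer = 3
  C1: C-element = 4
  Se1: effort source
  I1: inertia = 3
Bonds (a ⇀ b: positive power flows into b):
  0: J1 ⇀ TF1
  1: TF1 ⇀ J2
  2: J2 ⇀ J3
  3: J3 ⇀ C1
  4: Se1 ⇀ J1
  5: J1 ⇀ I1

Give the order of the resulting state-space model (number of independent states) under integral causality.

bond 4 |J1  (Se1 (Se) sets effort on bond)
bond 3 |J3  (C1 outputs effort q/C1)
bond 2 |J2  (J3: bond 3 brought effort, rest push out)
bond 1 |TF1  (J2 effort already set via bond 2)
bond 0 |J1  (TF1 one-in-one-out from 1)
bond 5 |I1  (J1: last free bond brings flow in)

2  (C1, I1 all integral)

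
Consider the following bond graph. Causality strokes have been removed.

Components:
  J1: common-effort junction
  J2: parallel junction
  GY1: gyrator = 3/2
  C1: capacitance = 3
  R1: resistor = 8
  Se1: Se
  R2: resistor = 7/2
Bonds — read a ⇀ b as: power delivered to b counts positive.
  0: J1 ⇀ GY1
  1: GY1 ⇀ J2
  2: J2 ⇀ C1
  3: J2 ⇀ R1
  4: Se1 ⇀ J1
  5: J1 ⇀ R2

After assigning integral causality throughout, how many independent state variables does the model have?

b4 |J1  (source Se1 imposes e)
b0 |GY1  (0-jn J1 has e-setter on 4)
b5 |R2  (J1: bond 4 brought effort, rest push out)
b1 |GY1  (GY GY1: same side as bond 0)
b2 |J2  (C1 integral (e out))
b3 |R1  (J2: bond 2 brought effort, rest push out)

1  (C1 all integral)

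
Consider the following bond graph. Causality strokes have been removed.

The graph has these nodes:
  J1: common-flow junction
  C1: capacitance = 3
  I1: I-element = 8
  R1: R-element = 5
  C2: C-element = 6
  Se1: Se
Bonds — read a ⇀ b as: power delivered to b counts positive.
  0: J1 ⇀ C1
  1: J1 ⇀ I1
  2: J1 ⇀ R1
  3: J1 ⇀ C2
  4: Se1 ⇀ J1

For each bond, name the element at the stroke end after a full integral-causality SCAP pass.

bond 4 stroke→J1  (source Se1 imposes e)
bond 0 stroke→J1  (C1 integral (e out))
bond 1 stroke→I1  (I1: I, integral causality)
bond 2 stroke→J1  (1-jn J1 has f-setter on 1)
bond 3 stroke→J1  (J1 flow already set via bond 1)

#0 stroke→J1
#1 stroke→I1
#2 stroke→J1
#3 stroke→J1
#4 stroke→J1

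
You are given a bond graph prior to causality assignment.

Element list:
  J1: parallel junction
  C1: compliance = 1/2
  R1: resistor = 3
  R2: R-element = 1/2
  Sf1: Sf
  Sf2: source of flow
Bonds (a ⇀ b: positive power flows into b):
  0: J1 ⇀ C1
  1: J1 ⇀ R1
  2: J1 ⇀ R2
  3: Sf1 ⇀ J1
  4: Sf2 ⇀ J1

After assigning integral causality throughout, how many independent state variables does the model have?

bond 3 stroke→Sf1  (source Sf1 imposes f)
bond 4 stroke→Sf2  (source Sf2 imposes f)
bond 0 stroke→J1  (C1 outputs effort q/C1)
bond 1 stroke→R1  (J1 effort already set via bond 0)
bond 2 stroke→R2  (common-e at J1 fixed by 0)

1  (C1 all integral)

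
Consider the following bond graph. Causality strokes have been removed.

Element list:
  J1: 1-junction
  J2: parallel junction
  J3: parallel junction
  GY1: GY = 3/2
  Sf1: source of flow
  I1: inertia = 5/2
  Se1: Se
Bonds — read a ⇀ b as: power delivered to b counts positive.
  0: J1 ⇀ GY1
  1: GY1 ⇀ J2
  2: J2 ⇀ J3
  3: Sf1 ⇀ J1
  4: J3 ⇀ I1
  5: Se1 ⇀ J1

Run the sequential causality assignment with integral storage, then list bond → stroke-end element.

β0 |J1
β1 |J2
β2 |J3
β3 |Sf1
β4 |I1
β5 |J1

b3 |Sf1  (Sf1 fixes flow; stroke at Sf1)
b5 |J1  (source Se1 imposes e)
b0 |J1  (J1: bond 3 brought flow, rest push out)
b1 |J2  (through GY1, causality inverts; strokes same side of GY1)
b2 |J3  (J2 effort already set via bond 1)
b4 |I1  (common-e at J3 fixed by 2)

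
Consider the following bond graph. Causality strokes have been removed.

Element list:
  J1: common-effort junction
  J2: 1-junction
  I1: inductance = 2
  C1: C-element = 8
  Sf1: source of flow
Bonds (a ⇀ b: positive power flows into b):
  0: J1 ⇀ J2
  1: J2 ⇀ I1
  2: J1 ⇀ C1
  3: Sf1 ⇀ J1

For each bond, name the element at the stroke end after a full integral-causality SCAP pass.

b0 →J2
b1 →I1
b2 →J1
b3 →Sf1

β3 →Sf1  (Sf1 fixes flow; stroke at Sf1)
β1 →I1  (I1 integral (f out))
β0 →J2  (1-jn J2 has f-setter on 1)
β2 →J1  (closing 0-jn rule on J1)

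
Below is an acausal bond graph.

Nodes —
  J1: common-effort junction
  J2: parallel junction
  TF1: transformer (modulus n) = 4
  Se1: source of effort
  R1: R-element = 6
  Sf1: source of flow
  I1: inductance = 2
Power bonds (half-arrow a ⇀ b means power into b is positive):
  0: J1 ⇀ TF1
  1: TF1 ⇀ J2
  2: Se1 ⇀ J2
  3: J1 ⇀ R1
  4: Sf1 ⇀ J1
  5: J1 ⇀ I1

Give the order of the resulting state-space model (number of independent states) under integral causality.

1  (I1 all integral)

b2 →J2  (Se1 fixes effort; stroke away)
b4 →Sf1  (source Sf1 imposes f)
b1 →TF1  (J2 effort already set via bond 2)
b0 →J1  (TF TF1: opposite of bond 1)
b3 →R1  (common-e at J1 fixed by 0)
b5 →I1  (common-e at J1 fixed by 0)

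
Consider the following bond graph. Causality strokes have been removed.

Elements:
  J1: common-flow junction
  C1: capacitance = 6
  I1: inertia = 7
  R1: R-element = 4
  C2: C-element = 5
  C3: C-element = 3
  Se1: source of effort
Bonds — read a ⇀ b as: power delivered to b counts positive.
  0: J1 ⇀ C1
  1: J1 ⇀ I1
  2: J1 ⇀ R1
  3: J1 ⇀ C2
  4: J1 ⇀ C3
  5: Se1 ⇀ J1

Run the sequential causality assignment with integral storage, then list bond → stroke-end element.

β0 →J1
β1 →I1
β2 →J1
β3 →J1
β4 →J1
β5 →J1

#5 |J1  (source Se1 imposes e)
#0 |J1  (prefer integral on C1)
#1 |I1  (I1: I, integral causality)
#2 |J1  (common-f at J1 fixed by 1)
#3 |J1  (J1 flow already set via bond 1)
#4 |J1  (1-jn J1 has f-setter on 1)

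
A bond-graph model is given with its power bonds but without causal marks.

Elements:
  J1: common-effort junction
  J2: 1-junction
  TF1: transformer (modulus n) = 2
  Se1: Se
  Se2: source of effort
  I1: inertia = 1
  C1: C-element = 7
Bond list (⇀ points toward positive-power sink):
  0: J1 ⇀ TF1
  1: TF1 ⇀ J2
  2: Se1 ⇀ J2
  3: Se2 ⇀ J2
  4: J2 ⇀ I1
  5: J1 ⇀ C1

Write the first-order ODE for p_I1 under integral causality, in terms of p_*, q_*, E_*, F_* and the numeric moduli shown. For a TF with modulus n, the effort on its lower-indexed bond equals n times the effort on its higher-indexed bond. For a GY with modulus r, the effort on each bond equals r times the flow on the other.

dp_I1/dt = E_Se1 + E_Se2 + q_C1/14

bond 2 →J2  (Se1 (Se) sets effort on bond)
bond 3 →J2  (Se2 (Se) sets effort on bond)
bond 4 →I1  (prefer integral on I1)
bond 1 →J2  (J2 flow already set via bond 4)
bond 0 →TF1  (through TF1, causality passes straight; one stroke at TF1)
bond 5 →J1  (closing 0-jn rule on J1)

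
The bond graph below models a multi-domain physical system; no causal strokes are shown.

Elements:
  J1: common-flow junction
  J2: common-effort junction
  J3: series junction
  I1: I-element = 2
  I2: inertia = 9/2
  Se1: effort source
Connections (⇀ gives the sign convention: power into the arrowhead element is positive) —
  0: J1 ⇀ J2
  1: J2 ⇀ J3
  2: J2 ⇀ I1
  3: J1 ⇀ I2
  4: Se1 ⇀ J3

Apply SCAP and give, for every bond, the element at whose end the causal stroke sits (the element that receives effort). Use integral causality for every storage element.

bond 0 stroke at J1
bond 1 stroke at J2
bond 2 stroke at I1
bond 3 stroke at I2
bond 4 stroke at J3

β4 stroke→J3  (Se1 (Se) sets effort on bond)
β1 stroke→J2  (only one flow-in slot at J3)
β0 stroke→J1  (common-e at J2 fixed by 1)
β2 stroke→I1  (common-e at J2 fixed by 1)
β3 stroke→I2  (J1: last free bond brings flow in)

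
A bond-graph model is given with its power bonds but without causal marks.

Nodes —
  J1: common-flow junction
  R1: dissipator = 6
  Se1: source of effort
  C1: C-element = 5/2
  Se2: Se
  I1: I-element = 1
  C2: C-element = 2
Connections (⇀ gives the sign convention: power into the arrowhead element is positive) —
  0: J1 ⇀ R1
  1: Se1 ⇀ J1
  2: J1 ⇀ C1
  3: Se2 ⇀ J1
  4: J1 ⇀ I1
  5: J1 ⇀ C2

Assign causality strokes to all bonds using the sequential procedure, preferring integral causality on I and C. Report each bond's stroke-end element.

β0 stroke at J1
β1 stroke at J1
β2 stroke at J1
β3 stroke at J1
β4 stroke at I1
β5 stroke at J1

#1 stroke→J1  (Se1 (Se) sets effort on bond)
#3 stroke→J1  (Se2 fixes effort; stroke away)
#2 stroke→J1  (prefer integral on C1)
#4 stroke→I1  (prefer integral on I1)
#0 stroke→J1  (J1 flow already set via bond 4)
#5 stroke→J1  (common-f at J1 fixed by 4)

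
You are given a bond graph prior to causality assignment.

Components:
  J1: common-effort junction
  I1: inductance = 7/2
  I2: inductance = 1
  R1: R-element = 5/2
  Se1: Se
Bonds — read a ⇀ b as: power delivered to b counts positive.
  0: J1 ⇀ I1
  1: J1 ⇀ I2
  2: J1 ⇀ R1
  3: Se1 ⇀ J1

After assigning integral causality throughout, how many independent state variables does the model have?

2  (I1, I2 all integral)

b3 stroke→J1  (Se1 fixes effort; stroke away)
b0 stroke→I1  (J1 effort already set via bond 3)
b1 stroke→I2  (J1 effort already set via bond 3)
b2 stroke→R1  (0-jn J1 has e-setter on 3)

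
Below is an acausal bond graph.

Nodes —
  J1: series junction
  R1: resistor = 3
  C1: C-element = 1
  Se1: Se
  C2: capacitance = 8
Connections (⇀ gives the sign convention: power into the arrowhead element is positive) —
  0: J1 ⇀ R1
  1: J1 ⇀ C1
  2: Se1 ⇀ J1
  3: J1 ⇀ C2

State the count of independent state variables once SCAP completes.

2  (C1, C2 all integral)

b2 stroke at J1  (Se1 (Se) sets effort on bond)
b1 stroke at J1  (C1 integral (e out))
b3 stroke at J1  (C2: C, integral causality)
b0 stroke at R1  (only one flow-in slot at J1)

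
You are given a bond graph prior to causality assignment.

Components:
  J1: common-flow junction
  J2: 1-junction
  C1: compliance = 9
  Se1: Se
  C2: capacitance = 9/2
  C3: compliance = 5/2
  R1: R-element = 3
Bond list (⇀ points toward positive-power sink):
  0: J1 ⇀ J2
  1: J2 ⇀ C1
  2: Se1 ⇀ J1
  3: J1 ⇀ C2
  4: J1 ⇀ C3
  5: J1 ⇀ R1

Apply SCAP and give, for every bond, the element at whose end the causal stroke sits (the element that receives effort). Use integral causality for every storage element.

b2 stroke→J1  (Se1 (Se) sets effort on bond)
b1 stroke→J2  (C1 outputs effort q/C1)
b0 stroke→J1  (J2: last free bond brings flow in)
b3 stroke→J1  (C2 outputs effort q/C2)
b4 stroke→J1  (C3: C, integral causality)
b5 stroke→R1  (J1: last free bond brings flow in)

#0 stroke→J1
#1 stroke→J2
#2 stroke→J1
#3 stroke→J1
#4 stroke→J1
#5 stroke→R1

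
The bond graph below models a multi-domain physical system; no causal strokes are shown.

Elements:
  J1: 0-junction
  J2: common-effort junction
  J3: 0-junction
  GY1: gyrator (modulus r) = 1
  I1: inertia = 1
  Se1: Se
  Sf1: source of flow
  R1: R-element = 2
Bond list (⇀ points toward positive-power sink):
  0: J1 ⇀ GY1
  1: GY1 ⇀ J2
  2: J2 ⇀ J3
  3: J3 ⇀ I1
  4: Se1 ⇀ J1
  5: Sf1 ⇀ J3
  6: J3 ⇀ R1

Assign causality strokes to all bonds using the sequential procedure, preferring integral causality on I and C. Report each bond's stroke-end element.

bond 4 →J1  (Se1: effort source, stroke at far end)
bond 5 →Sf1  (Sf1 (Sf) sets flow on bond)
bond 0 →GY1  (J1 effort already set via bond 4)
bond 1 →GY1  (through GY1, causality inverts; strokes same side of GY1)
bond 2 →J2  (closing 0-jn rule on J2)
bond 3 →I1  (I1 outputs flow p/I1)
bond 6 →J3  (J3: last free bond brings effort in)

#0 →GY1
#1 →GY1
#2 →J2
#3 →I1
#4 →J1
#5 →Sf1
#6 →J3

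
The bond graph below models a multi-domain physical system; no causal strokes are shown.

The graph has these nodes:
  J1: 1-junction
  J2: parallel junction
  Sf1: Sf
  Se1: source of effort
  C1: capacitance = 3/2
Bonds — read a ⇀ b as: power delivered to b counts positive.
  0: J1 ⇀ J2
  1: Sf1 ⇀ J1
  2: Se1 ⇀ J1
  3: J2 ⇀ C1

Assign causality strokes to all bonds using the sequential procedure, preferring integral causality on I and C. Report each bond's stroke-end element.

#0 stroke at J1
#1 stroke at Sf1
#2 stroke at J1
#3 stroke at J2

bond 1 →Sf1  (Sf1 fixes flow; stroke at Sf1)
bond 2 →J1  (Se1 fixes effort; stroke away)
bond 0 →J1  (J1 flow already set via bond 1)
bond 3 →J2  (closing 0-jn rule on J2)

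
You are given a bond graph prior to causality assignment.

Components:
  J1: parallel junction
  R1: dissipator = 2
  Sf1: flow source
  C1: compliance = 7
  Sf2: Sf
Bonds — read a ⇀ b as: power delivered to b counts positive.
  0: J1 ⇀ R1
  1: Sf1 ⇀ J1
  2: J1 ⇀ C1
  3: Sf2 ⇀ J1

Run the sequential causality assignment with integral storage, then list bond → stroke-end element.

#0 |R1
#1 |Sf1
#2 |J1
#3 |Sf2

β1 →Sf1  (Sf1 (Sf) sets flow on bond)
β3 →Sf2  (Sf2 fixes flow; stroke at Sf2)
β2 →J1  (C1: C, integral causality)
β0 →R1  (common-e at J1 fixed by 2)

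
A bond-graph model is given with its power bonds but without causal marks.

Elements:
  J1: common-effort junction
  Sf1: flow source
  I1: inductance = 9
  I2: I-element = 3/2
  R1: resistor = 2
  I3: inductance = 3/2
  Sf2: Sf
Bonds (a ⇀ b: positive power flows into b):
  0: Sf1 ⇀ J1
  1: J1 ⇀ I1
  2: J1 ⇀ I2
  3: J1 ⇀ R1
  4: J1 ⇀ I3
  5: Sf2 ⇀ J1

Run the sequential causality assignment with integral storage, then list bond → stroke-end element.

#0 →Sf1  (source Sf1 imposes f)
#5 →Sf2  (Sf2 fixes flow; stroke at Sf2)
#1 →I1  (I1 outputs flow p/I1)
#2 →I2  (prefer integral on I2)
#4 →I3  (prefer integral on I3)
#3 →J1  (J1: last free bond brings effort in)

#0 →Sf1
#1 →I1
#2 →I2
#3 →J1
#4 →I3
#5 →Sf2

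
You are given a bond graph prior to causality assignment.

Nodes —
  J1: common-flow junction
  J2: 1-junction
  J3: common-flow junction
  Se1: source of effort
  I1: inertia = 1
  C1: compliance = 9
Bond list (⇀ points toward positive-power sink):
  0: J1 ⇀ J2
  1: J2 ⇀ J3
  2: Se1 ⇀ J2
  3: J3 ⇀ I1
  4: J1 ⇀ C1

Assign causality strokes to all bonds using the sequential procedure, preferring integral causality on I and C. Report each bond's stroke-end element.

β2 |J2  (Se1 (Se) sets effort on bond)
β3 |I1  (prefer integral on I1)
β1 |J3  (common-f at J3 fixed by 3)
β0 |J2  (J2 flow already set via bond 1)
β4 |J1  (J1 flow already set via bond 0)

β0 stroke→J2
β1 stroke→J3
β2 stroke→J2
β3 stroke→I1
β4 stroke→J1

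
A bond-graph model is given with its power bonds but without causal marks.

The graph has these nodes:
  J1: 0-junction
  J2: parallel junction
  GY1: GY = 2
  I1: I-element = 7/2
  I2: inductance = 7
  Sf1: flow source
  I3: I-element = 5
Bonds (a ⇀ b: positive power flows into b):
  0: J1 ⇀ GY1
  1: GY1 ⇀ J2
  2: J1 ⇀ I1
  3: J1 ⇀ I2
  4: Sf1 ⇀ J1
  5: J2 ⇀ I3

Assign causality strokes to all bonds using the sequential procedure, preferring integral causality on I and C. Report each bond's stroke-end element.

b0 →J1
b1 →J2
b2 →I1
b3 →I2
b4 →Sf1
b5 →I3

b4 stroke→Sf1  (Sf1 (Sf) sets flow on bond)
b2 stroke→I1  (I1 outputs flow p/I1)
b3 stroke→I2  (prefer integral on I2)
b0 stroke→J1  (J1 needs exactly one e-in)
b1 stroke→J2  (GY GY1: same side as bond 0)
b5 stroke→I3  (0-jn J2 has e-setter on 1)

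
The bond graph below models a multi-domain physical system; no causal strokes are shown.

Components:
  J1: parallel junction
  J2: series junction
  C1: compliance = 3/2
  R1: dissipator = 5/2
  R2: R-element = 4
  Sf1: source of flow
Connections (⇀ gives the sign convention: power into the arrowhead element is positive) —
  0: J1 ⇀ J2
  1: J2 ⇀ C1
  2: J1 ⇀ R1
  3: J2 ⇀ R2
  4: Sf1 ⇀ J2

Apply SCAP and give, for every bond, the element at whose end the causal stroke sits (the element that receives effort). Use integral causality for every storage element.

#4 →Sf1  (Sf1 fixes flow; stroke at Sf1)
#0 →J2  (J2: bond 4 brought flow, rest push out)
#1 →J2  (J2 flow already set via bond 4)
#3 →J2  (J2: bond 4 brought flow, rest push out)
#2 →J1  (only one effort-in slot at J1)

β0 stroke at J2
β1 stroke at J2
β2 stroke at J1
β3 stroke at J2
β4 stroke at Sf1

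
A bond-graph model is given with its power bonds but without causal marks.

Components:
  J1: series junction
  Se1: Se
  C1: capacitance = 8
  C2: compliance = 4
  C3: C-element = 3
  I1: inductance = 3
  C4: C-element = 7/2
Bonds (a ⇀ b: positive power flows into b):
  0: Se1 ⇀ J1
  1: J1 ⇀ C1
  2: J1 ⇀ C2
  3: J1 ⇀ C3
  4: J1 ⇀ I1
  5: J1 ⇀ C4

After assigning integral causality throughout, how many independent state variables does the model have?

#0 →J1  (Se1 fixes effort; stroke away)
#1 →J1  (C1 outputs effort q/C1)
#2 →J1  (C2 integral (e out))
#3 →J1  (C3 integral (e out))
#4 →I1  (prefer integral on I1)
#5 →J1  (common-f at J1 fixed by 4)

5  (C1, C2, C3, C4, I1 all integral)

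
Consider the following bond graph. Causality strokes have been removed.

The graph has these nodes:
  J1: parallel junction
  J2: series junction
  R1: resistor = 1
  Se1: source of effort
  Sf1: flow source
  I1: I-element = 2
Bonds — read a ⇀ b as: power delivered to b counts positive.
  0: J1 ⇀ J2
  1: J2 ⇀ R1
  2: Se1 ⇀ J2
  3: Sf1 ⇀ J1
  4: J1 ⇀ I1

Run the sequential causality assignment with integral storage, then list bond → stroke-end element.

β2 stroke at J2  (Se1: effort source, stroke at far end)
β3 stroke at Sf1  (Sf1 (Sf) sets flow on bond)
β4 stroke at I1  (I1 outputs flow p/I1)
β0 stroke at J1  (J1 needs exactly one e-in)
β1 stroke at J2  (common-f at J2 fixed by 0)

#0 →J1
#1 →J2
#2 →J2
#3 →Sf1
#4 →I1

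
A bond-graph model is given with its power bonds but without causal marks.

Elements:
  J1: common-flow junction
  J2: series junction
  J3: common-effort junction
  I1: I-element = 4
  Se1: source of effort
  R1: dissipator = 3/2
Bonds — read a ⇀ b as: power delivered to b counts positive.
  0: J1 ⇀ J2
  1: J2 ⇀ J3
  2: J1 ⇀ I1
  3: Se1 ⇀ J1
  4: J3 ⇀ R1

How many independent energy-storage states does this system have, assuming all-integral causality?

#3 |J1  (Se1: effort source, stroke at far end)
#2 |I1  (I1: I, integral causality)
#0 |J1  (J1 flow already set via bond 2)
#1 |J2  (1-jn J2 has f-setter on 0)
#4 |J3  (J3 needs exactly one e-in)

1  (I1 all integral)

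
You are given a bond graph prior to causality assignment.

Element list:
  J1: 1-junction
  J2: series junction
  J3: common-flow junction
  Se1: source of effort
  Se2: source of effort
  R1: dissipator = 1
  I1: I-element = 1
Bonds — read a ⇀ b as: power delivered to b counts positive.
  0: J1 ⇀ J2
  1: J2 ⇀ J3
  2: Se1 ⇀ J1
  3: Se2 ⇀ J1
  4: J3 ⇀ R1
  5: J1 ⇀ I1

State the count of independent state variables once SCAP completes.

1  (I1 all integral)

bond 2 |J1  (Se1 (Se) sets effort on bond)
bond 3 |J1  (Se2: effort source, stroke at far end)
bond 5 |I1  (I1 outputs flow p/I1)
bond 0 |J1  (J1: bond 5 brought flow, rest push out)
bond 1 |J2  (J2 flow already set via bond 0)
bond 4 |J3  (J3 flow already set via bond 1)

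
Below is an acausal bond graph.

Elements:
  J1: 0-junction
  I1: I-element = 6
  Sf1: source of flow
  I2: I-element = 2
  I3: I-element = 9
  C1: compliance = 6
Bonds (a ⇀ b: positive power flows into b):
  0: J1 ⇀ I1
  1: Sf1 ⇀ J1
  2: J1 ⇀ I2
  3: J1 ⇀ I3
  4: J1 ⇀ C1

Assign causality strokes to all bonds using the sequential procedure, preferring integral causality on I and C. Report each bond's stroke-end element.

β1 stroke at Sf1  (source Sf1 imposes f)
β0 stroke at I1  (I1 integral (f out))
β2 stroke at I2  (I2 outputs flow p/I2)
β3 stroke at I3  (prefer integral on I3)
β4 stroke at J1  (J1 needs exactly one e-in)

#0 →I1
#1 →Sf1
#2 →I2
#3 →I3
#4 →J1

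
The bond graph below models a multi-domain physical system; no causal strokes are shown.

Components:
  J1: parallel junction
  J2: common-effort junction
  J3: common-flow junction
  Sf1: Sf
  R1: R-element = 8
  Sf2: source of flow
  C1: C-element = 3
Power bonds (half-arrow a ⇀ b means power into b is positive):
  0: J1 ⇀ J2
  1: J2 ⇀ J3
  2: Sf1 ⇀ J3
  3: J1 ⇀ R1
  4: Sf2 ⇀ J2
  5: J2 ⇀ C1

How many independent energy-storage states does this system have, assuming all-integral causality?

b2 |Sf1  (Sf1 (Sf) sets flow on bond)
b4 |Sf2  (Sf2 (Sf) sets flow on bond)
b1 |J3  (J3: bond 2 brought flow, rest push out)
b5 |J2  (C1: C, integral causality)
b0 |J1  (0-jn J2 has e-setter on 5)
b3 |R1  (common-e at J1 fixed by 0)

1  (C1 all integral)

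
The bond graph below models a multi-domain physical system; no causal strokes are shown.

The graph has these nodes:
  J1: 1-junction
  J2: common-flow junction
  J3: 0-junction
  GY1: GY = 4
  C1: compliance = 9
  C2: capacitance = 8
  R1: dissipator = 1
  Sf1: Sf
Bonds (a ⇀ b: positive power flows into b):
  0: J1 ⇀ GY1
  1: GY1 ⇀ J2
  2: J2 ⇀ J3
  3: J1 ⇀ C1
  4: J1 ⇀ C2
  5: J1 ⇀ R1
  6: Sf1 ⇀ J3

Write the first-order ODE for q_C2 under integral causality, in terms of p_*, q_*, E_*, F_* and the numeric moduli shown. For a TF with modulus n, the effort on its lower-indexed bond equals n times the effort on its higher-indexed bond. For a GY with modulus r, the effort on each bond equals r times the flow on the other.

dq_C2/dt = 4*F_Sf1 - q_C1/9 - q_C2/8

bond 6 stroke→Sf1  (source Sf1 imposes f)
bond 2 stroke→J3  (J3: last free bond brings effort in)
bond 1 stroke→J2  (common-f at J2 fixed by 2)
bond 0 stroke→J1  (through GY1, causality inverts; strokes same side of GY1)
bond 3 stroke→J1  (prefer integral on C1)
bond 4 stroke→J1  (C2 outputs effort q/C2)
bond 5 stroke→R1  (J1: last free bond brings flow in)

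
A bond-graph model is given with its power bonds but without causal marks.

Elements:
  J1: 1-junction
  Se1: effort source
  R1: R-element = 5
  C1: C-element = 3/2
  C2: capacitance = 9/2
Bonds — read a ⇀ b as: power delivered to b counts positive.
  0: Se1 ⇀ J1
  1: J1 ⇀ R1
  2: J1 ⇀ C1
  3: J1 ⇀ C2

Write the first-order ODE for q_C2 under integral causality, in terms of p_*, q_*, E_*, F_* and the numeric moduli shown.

dq_C2/dt = E_Se1/5 - 2*q_C1/15 - 2*q_C2/45

b0 |J1  (Se1 fixes effort; stroke away)
b2 |J1  (C1 integral (e out))
b3 |J1  (C2: C, integral causality)
b1 |R1  (J1: last free bond brings flow in)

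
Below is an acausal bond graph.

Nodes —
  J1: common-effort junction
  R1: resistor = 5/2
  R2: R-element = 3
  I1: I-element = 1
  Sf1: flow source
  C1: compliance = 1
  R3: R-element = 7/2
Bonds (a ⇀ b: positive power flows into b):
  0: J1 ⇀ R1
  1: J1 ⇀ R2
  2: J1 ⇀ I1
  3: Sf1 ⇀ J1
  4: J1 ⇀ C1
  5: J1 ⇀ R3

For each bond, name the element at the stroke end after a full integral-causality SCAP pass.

bond 0 |R1
bond 1 |R2
bond 2 |I1
bond 3 |Sf1
bond 4 |J1
bond 5 |R3

bond 3 stroke at Sf1  (Sf1 (Sf) sets flow on bond)
bond 2 stroke at I1  (I1 integral (f out))
bond 4 stroke at J1  (prefer integral on C1)
bond 0 stroke at R1  (J1: bond 4 brought effort, rest push out)
bond 1 stroke at R2  (0-jn J1 has e-setter on 4)
bond 5 stroke at R3  (0-jn J1 has e-setter on 4)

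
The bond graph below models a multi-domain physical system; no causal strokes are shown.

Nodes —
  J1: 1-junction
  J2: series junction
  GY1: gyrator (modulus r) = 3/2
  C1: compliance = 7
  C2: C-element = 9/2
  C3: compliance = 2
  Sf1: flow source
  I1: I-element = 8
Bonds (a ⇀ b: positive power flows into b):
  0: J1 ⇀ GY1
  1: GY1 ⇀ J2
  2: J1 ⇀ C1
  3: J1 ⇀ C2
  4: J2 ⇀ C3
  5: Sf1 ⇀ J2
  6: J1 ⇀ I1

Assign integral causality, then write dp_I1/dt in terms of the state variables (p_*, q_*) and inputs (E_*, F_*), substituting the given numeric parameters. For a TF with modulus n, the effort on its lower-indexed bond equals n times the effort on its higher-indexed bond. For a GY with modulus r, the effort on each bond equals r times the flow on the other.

b5 →Sf1  (Sf1 (Sf) sets flow on bond)
b1 →J2  (common-f at J2 fixed by 5)
b4 →J2  (J2: bond 5 brought flow, rest push out)
b0 →J1  (through GY1, causality inverts; strokes same side of GY1)
b2 →J1  (C1 outputs effort q/C1)
b3 →J1  (C2: C, integral causality)
b6 →I1  (J1: last free bond brings flow in)

dp_I1/dt = -3*F_Sf1/2 - q_C1/7 - 2*q_C2/9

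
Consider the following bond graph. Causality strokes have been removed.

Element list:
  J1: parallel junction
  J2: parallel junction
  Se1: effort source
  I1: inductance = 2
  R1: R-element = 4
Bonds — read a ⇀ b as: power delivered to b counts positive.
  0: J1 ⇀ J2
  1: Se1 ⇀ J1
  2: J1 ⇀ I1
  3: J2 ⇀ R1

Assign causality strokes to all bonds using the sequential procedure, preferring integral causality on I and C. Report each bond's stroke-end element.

#0 stroke→J2
#1 stroke→J1
#2 stroke→I1
#3 stroke→R1

#1 →J1  (source Se1 imposes e)
#0 →J2  (J1: bond 1 brought effort, rest push out)
#2 →I1  (0-jn J1 has e-setter on 1)
#3 →R1  (J2: bond 0 brought effort, rest push out)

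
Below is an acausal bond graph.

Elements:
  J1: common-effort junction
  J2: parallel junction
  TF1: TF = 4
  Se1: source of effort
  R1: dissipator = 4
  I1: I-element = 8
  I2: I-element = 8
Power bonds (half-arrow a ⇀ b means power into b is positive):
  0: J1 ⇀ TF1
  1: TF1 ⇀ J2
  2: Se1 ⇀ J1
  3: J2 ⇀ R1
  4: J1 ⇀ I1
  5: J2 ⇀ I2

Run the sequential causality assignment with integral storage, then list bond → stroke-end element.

bond 0 |TF1
bond 1 |J2
bond 2 |J1
bond 3 |R1
bond 4 |I1
bond 5 |I2

bond 2 stroke→J1  (Se1 fixes effort; stroke away)
bond 0 stroke→TF1  (J1 effort already set via bond 2)
bond 4 stroke→I1  (J1: bond 2 brought effort, rest push out)
bond 1 stroke→J2  (TF1: transformer flips bond 0)
bond 3 stroke→R1  (J2 effort already set via bond 1)
bond 5 stroke→I2  (J2 effort already set via bond 1)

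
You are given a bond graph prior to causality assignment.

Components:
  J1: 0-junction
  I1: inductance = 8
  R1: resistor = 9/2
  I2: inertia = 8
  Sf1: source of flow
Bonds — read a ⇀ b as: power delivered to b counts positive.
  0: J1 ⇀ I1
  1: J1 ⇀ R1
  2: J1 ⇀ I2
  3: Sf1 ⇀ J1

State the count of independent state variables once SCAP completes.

2  (I1, I2 all integral)

β3 stroke→Sf1  (source Sf1 imposes f)
β0 stroke→I1  (I1 integral (f out))
β2 stroke→I2  (I2 outputs flow p/I2)
β1 stroke→J1  (J1: last free bond brings effort in)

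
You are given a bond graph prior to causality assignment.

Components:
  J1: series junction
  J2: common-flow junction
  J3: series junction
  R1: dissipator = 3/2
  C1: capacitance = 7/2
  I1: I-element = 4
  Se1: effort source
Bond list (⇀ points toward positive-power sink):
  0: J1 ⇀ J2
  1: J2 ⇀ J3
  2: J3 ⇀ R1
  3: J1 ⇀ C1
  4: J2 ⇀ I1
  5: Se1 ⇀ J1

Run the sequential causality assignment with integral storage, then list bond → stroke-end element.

β0 →J2
β1 →J2
β2 →J3
β3 →J1
β4 →I1
β5 →J1

b5 →J1  (Se1 fixes effort; stroke away)
b3 →J1  (prefer integral on C1)
b0 →J2  (only one flow-in slot at J1)
b4 →I1  (I1: I, integral causality)
b1 →J2  (1-jn J2 has f-setter on 4)
b2 →J3  (common-f at J3 fixed by 1)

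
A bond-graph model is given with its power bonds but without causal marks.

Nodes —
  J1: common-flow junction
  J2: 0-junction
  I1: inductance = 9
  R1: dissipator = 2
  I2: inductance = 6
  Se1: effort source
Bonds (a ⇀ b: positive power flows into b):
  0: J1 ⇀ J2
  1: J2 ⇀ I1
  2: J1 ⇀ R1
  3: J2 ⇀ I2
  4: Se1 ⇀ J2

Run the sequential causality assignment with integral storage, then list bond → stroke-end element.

#0 stroke at J1
#1 stroke at I1
#2 stroke at R1
#3 stroke at I2
#4 stroke at J2

bond 4 stroke at J2  (Se1 (Se) sets effort on bond)
bond 0 stroke at J1  (0-jn J2 has e-setter on 4)
bond 1 stroke at I1  (common-e at J2 fixed by 4)
bond 3 stroke at I2  (common-e at J2 fixed by 4)
bond 2 stroke at R1  (closing 1-jn rule on J1)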